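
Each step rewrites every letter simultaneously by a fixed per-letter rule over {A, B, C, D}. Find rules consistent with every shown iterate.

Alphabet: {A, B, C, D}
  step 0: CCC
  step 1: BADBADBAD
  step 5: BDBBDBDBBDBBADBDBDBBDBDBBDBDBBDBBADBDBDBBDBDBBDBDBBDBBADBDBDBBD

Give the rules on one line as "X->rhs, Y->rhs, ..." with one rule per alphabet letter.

A->C, B->BD, C->BAD, D->B

  step 0 ⇒ step 1: CCC ⇒ BAD·BAD·BAD
    C ↦ BAD
    A ↦ C  (constrained at step 1)
    B ↦ BD  (constrained at step 1)
    D ↦ B  (constrained at step 1)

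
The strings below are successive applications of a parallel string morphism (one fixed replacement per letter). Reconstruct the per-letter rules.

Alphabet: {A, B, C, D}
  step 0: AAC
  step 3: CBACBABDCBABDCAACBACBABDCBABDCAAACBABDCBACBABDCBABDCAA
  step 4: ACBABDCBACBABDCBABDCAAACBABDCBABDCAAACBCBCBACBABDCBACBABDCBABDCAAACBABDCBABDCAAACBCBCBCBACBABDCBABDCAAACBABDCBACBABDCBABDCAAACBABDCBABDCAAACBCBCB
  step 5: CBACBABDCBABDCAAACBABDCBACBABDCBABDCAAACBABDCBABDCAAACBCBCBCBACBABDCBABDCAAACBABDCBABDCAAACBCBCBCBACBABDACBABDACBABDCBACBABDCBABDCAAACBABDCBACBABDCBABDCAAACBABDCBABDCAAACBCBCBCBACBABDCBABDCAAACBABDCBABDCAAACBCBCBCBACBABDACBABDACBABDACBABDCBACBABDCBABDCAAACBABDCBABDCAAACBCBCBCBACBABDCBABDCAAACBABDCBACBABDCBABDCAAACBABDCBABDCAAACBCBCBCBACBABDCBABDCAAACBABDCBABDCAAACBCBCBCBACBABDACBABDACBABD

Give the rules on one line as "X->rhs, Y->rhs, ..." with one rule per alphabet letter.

A->CB, B->ABD, C->ACB, D->CAA

  step 4 ⇒ step 5: ACBABDCBACBABDCBABDCAAACBABDCBABDCAAACBCBCBACBABDCBACBABDCBABDCAAACBABDCBABDCAAACBCBCBCBACBABDCBABDCAAACBABDCBACBABDCBABDCAAACBABDCBABDCAAACBCBCB ⇒ CB·ACB·ABD·CB·ABD·CAA·ACB·ABD·CB·ACB·ABD·CB·ABD·CAA·ACB·ABD·CB·ABD·CAA·ACB·CB·CB·CB·ACB·ABD·CB·ABD·CAA·ACB·ABD·CB·ABD·CAA·ACB·CB·CB·CB·ACB·ABD·ACB·ABD·ACB·ABD·CB·ACB·ABD·CB·ABD·CAA·ACB·ABD·CB·ACB·ABD·CB·ABD·CAA·ACB·ABD·CB·ABD·CAA·ACB·CB·CB·CB·ACB·ABD·CB·ABD·CAA·ACB·ABD·CB·ABD·CAA·ACB·CB·CB·CB·ACB·ABD·ACB·ABD·ACB·ABD·ACB·ABD·CB·ACB·ABD·CB·ABD·CAA·ACB·ABD·CB·ABD·CAA·ACB·CB·CB·CB·ACB·ABD·CB·ABD·CAA·ACB·ABD·CB·ACB·ABD·CB·ABD·CAA·ACB·ABD·CB·ABD·CAA·ACB·CB·CB·CB·ACB·ABD·CB·ABD·CAA·ACB·ABD·CB·ABD·CAA·ACB·CB·CB·CB·ACB·ABD·ACB·ABD·ACB·ABD
    A ↦ CB
    B ↦ ABD
    C ↦ ACB
    D ↦ CAA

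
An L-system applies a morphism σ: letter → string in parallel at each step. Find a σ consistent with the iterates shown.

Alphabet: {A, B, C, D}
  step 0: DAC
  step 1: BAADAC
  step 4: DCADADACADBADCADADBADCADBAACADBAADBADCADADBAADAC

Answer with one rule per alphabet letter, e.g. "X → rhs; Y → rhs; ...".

A->AD, B->DC, C->AC, D->BA

  step 0 ⇒ step 1: DAC ⇒ BA·AD·AC
    A ↦ AD
    C ↦ AC
    D ↦ BA
    B ↦ DC  (constrained at step 1)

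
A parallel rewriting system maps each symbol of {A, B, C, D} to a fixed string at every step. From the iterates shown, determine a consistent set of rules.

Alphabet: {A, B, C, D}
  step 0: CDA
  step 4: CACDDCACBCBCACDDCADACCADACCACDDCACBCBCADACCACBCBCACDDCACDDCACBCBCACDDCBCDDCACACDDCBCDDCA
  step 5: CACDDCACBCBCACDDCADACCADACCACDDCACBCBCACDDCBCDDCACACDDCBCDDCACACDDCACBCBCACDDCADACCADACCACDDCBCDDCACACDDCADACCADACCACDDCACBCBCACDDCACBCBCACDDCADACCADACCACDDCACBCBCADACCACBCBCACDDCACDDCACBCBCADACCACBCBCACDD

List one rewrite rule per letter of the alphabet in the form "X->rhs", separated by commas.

  step 4 ⇒ step 5: CACDDCACBCBCACDDCADACCADACCACDDCACBCBCADACCACBCBCACDDCACDDCACBCBCACDDCBCDDCACACDDCBCDDCA ⇒ CA·CDD·CA·CB·CB·CA·CDD·CA·DAC·CA·DAC·CA·CDD·CA·CB·CB·CA·CDD·CB·CDD·CA·CA·CDD·CB·CDD·CA·CA·CDD·CA·CB·CB·CA·CDD·CA·DAC·CA·DAC·CA·CDD·CB·CDD·CA·CA·CDD·CA·DAC·CA·DAC·CA·CDD·CA·CB·CB·CA·CDD·CA·CB·CB·CA·CDD·CA·DAC·CA·DAC·CA·CDD·CA·CB·CB·CA·DAC·CA·CB·CB·CA·CDD·CA·CDD·CA·CB·CB·CA·DAC·CA·CB·CB·CA·CDD
    A ↦ CDD
    B ↦ DAC
    C ↦ CA
    D ↦ CB

A->CDD, B->DAC, C->CA, D->CB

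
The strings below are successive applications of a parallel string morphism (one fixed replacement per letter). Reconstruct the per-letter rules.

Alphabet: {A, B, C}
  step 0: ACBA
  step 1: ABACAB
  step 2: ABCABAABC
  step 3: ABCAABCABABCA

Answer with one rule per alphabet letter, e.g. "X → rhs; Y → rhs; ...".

  step 2 ⇒ step 3: ABCABAABC ⇒ AB·C·A·AB·C·AB·AB·C·A
    A ↦ AB
    B ↦ C
    C ↦ A

A->AB, B->C, C->A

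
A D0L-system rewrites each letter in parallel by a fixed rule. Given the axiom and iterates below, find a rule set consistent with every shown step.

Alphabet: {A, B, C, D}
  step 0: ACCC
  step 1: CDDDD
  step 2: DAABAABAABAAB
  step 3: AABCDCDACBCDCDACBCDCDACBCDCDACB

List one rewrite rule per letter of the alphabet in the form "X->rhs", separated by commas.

A->CD, B->ACB, C->D, D->AAB

  step 2 ⇒ step 3: DAABAABAABAAB ⇒ AAB·CD·CD·ACB·CD·CD·ACB·CD·CD·ACB·CD·CD·ACB
    A ↦ CD
    B ↦ ACB
    D ↦ AAB
  step 0 ⇒ step 1: ACCC ⇒ CD·D·D·D
    C ↦ D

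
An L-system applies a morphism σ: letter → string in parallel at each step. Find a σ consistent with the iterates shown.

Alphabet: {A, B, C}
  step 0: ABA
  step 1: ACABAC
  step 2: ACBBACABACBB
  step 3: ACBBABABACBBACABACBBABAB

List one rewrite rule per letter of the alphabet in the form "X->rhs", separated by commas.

  step 2 ⇒ step 3: ACBBACABACBB ⇒ AC·BB·AB·AB·AC·BB·AC·AB·AC·BB·AB·AB
    A ↦ AC
    B ↦ AB
    C ↦ BB

A->AC, B->AB, C->BB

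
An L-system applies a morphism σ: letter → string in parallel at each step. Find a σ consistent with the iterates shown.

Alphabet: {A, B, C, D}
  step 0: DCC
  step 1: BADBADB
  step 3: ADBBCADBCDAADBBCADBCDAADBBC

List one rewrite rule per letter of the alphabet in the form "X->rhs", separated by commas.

  step 0 ⇒ step 1: DCC ⇒ B·ADB·ADB
    C ↦ ADB
    D ↦ B
    A ↦ C  (constrained at step 1)
    B ↦ CDA  (constrained at step 1)

A->C, B->CDA, C->ADB, D->B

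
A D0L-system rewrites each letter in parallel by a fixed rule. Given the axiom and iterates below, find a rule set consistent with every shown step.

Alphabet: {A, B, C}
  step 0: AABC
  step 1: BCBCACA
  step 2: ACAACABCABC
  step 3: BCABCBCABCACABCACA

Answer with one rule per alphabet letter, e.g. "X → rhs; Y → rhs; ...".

A->BC, B->AC, C->A

  step 2 ⇒ step 3: ACAACABCABC ⇒ BC·A·BC·BC·A·BC·AC·A·BC·AC·A
    A ↦ BC
    B ↦ AC
    C ↦ A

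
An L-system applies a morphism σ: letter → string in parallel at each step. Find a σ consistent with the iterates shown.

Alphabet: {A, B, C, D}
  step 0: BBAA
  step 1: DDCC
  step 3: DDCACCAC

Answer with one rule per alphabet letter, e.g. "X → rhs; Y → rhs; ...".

  step 0 ⇒ step 1: BBAA ⇒ D·D·C·C
    A ↦ C
    B ↦ D
    C ↦ CA  (constrained at step 1)
    D ↦ B  (constrained at step 1)

A->C, B->D, C->CA, D->B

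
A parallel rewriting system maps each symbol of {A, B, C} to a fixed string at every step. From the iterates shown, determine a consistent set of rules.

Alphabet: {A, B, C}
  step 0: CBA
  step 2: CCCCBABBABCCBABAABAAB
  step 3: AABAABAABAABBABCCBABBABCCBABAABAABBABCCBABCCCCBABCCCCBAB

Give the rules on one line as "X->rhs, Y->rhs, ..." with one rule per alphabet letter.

  step 2 ⇒ step 3: CCCCBABBABCCBABAABAAB ⇒ AAB·AAB·AAB·AAB·BAB·CC·BAB·BAB·CC·BAB·AAB·AAB·BAB·CC·BAB·CC·CC·BAB·CC·CC·BAB
    A ↦ CC
    B ↦ BAB
    C ↦ AAB

A->CC, B->BAB, C->AAB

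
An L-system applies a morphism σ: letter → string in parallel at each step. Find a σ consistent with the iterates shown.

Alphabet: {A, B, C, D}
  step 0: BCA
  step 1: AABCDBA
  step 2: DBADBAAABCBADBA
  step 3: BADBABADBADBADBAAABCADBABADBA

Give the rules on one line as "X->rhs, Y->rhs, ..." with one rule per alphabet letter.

  step 2 ⇒ step 3: DBADBAAABCBADBA ⇒ B·A·DBA·B·A·DBA·DBA·DBA·A·ABC·A·DBA·B·A·DBA
    A ↦ DBA
    B ↦ A
    C ↦ ABC
    D ↦ B

A->DBA, B->A, C->ABC, D->B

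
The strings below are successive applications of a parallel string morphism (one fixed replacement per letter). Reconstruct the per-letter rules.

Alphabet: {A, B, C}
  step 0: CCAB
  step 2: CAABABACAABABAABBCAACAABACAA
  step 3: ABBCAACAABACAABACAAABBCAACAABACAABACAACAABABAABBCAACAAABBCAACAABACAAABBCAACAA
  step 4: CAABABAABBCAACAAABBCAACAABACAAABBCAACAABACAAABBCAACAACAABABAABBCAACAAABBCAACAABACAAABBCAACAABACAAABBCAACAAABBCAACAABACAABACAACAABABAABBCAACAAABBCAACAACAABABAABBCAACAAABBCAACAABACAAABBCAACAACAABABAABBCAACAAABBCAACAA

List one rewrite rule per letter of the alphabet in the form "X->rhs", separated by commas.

A->CAA, B->BA, C->ABB

  step 3 ⇒ step 4: ABBCAACAABACAABACAAABBCAACAABACAABACAACAABABAABBCAACAAABBCAACAABACAAABBCAACAA ⇒ CAA·BA·BA·ABB·CAA·CAA·ABB·CAA·CAA·BA·CAA·ABB·CAA·CAA·BA·CAA·ABB·CAA·CAA·CAA·BA·BA·ABB·CAA·CAA·ABB·CAA·CAA·BA·CAA·ABB·CAA·CAA·BA·CAA·ABB·CAA·CAA·ABB·CAA·CAA·BA·CAA·BA·CAA·CAA·BA·BA·ABB·CAA·CAA·ABB·CAA·CAA·CAA·BA·BA·ABB·CAA·CAA·ABB·CAA·CAA·BA·CAA·ABB·CAA·CAA·CAA·BA·BA·ABB·CAA·CAA·ABB·CAA·CAA
    A ↦ CAA
    B ↦ BA
    C ↦ ABB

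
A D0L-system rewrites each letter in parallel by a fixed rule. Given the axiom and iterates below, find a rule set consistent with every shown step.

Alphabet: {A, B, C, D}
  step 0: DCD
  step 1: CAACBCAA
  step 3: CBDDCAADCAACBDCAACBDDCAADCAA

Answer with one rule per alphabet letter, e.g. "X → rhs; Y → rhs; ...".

A->BD, B->D, C->CB, D->CAA

  step 0 ⇒ step 1: DCD ⇒ CAA·CB·CAA
    C ↦ CB
    D ↦ CAA
    A ↦ BD  (constrained at step 1)
    B ↦ D  (constrained at step 1)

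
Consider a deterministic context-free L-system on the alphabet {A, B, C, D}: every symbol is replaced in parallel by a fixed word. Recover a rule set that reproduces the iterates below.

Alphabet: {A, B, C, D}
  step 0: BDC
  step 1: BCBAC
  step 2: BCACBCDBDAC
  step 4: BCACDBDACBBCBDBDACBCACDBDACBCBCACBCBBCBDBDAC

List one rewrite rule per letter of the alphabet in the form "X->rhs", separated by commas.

  step 1 ⇒ step 2: BCBAC ⇒ BC·AC·BC·DBD·AC
    A ↦ DBD
    B ↦ BC
    C ↦ AC
  step 0 ⇒ step 1: BDC ⇒ BC·B·AC
    D ↦ B

A->DBD, B->BC, C->AC, D->B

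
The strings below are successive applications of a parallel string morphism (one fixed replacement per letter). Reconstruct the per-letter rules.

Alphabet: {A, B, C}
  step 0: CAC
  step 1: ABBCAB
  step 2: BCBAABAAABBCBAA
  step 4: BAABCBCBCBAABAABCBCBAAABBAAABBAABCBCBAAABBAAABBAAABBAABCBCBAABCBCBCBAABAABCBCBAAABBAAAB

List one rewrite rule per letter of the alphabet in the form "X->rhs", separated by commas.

A->BC, B->BAA, C->AB

  step 1 ⇒ step 2: ABBCAB ⇒ BC·BAA·BAA·AB·BC·BAA
    A ↦ BC
    B ↦ BAA
    C ↦ AB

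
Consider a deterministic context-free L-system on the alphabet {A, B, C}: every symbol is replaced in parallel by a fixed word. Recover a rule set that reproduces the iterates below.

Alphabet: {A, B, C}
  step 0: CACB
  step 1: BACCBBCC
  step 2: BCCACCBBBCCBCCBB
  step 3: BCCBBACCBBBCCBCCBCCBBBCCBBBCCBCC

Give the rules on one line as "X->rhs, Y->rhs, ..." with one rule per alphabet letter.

  step 2 ⇒ step 3: BCCACCBBBCCBCCBB ⇒ BCC·B·B·ACC·B·B·BCC·BCC·BCC·B·B·BCC·B·B·BCC·BCC
    A ↦ ACC
    B ↦ BCC
    C ↦ B

A->ACC, B->BCC, C->B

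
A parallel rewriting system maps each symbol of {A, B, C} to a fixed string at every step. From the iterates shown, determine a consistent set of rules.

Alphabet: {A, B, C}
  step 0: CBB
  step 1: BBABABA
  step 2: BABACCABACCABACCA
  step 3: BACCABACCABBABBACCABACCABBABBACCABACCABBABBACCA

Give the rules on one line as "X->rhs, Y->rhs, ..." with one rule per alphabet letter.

A->CCA, B->BA, C->BBA

  step 2 ⇒ step 3: BABACCABACCABACCA ⇒ BA·CCA·BA·CCA·BBA·BBA·CCA·BA·CCA·BBA·BBA·CCA·BA·CCA·BBA·BBA·CCA
    A ↦ CCA
    B ↦ BA
    C ↦ BBA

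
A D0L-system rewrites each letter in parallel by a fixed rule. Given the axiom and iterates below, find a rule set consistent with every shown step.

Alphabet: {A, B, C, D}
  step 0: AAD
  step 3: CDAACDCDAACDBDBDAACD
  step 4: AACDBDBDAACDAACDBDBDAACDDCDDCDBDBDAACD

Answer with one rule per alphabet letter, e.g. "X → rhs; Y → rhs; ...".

  step 3 ⇒ step 4: CDAACDCDAACDBDBDAACD ⇒ AA·CD·BD·BD·AA·CD·AA·CD·BD·BD·AA·CD·D·CD·D·CD·BD·BD·AA·CD
    A ↦ BD
    B ↦ D
    C ↦ AA
    D ↦ CD

A->BD, B->D, C->AA, D->CD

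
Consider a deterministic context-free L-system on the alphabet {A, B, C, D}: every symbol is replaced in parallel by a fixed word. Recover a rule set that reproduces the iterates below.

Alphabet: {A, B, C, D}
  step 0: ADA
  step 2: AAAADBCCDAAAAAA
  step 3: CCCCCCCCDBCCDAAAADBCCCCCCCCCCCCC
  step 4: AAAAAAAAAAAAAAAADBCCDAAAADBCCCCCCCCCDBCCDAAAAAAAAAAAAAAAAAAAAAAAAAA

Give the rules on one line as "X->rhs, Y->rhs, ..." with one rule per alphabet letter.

  step 3 ⇒ step 4: CCCCCCCCDBCCDAAAADBCCCCCCCCCCCCC ⇒ AA·AA·AA·AA·AA·AA·AA·AA·DBC·CD·AA·AA·DBC·CC·CC·CC·CC·DBC·CD·AA·AA·AA·AA·AA·AA·AA·AA·AA·AA·AA·AA·AA
    A ↦ CC
    B ↦ CD
    C ↦ AA
    D ↦ DBC

A->CC, B->CD, C->AA, D->DBC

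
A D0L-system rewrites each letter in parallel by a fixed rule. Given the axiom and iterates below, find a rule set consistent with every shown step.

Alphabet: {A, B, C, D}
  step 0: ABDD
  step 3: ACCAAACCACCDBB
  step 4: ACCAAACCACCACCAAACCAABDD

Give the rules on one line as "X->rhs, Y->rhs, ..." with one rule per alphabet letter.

A->ACC, B->D, C->A, D->B

  step 3 ⇒ step 4: ACCAAACCACCDBB ⇒ ACC·A·A·ACC·ACC·ACC·A·A·ACC·A·A·B·D·D
    A ↦ ACC
    B ↦ D
    C ↦ A
    D ↦ B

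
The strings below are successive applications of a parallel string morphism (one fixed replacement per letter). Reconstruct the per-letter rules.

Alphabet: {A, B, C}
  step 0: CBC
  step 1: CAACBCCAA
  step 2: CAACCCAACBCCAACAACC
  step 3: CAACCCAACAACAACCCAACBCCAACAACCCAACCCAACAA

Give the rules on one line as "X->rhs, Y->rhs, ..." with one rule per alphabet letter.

  step 2 ⇒ step 3: CAACCCAACBCCAACAACC ⇒ CAA·C·C·CAA·CAA·CAA·C·C·CAA·CBC·CAA·CAA·C·C·CAA·C·C·CAA·CAA
    A ↦ C
    B ↦ CBC
    C ↦ CAA

A->C, B->CBC, C->CAA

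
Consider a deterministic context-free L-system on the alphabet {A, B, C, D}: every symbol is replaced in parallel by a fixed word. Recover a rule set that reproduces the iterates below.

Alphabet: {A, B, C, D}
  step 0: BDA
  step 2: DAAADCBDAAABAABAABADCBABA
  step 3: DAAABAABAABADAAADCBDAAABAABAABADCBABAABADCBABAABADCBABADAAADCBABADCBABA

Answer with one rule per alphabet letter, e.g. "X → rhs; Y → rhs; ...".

A->ABA, B->DCB, C->A, D->DAA

  step 2 ⇒ step 3: DAAADCBDAAABAABAABADCBABA ⇒ DAA·ABA·ABA·ABA·DAA·A·DCB·DAA·ABA·ABA·ABA·DCB·ABA·ABA·DCB·ABA·ABA·DCB·ABA·DAA·A·DCB·ABA·DCB·ABA
    A ↦ ABA
    B ↦ DCB
    C ↦ A
    D ↦ DAA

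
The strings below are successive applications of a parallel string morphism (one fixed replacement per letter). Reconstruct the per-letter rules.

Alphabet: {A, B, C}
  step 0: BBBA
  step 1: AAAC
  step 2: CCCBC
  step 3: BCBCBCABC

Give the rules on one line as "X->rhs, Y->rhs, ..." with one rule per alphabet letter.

  step 2 ⇒ step 3: CCCBC ⇒ BC·BC·BC·A·BC
    B ↦ A
    C ↦ BC
  step 0 ⇒ step 1: BBBA ⇒ A·A·A·C
    A ↦ C

A->C, B->A, C->BC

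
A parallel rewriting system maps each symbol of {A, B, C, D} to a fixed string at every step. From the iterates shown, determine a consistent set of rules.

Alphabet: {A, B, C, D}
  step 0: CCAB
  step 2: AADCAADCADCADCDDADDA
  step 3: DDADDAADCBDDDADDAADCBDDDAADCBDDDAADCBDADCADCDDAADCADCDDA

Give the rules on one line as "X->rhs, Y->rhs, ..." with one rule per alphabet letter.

  step 2 ⇒ step 3: AADCAADCADCADCDDADDA ⇒ DDA·DDA·ADC·BD·DDA·DDA·ADC·BD·DDA·ADC·BD·DDA·ADC·BD·ADC·ADC·DDA·ADC·ADC·DDA
    A ↦ DDA
    C ↦ BD
    D ↦ ADC
    B ↦ A  (constrained at step 0)

A->DDA, B->A, C->BD, D->ADC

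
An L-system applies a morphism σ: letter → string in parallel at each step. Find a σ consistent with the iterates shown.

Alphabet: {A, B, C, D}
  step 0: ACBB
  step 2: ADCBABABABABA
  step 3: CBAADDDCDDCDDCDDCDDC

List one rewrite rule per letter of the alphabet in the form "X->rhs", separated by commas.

  step 2 ⇒ step 3: ADCBABABABABA ⇒ C·BA·AD·DD·C·DD·C·DD·C·DD·C·DD·C
    A ↦ C
    B ↦ DD
    C ↦ AD
    D ↦ BA

A->C, B->DD, C->AD, D->BA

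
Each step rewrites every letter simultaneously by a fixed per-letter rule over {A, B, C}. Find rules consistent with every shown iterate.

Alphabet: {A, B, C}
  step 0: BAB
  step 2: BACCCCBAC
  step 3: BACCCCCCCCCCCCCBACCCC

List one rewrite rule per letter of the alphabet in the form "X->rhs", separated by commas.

A->C, B->BA, C->CCC

  step 2 ⇒ step 3: BACCCCBAC ⇒ BA·C·CCC·CCC·CCC·CCC·BA·C·CCC
    A ↦ C
    B ↦ BA
    C ↦ CCC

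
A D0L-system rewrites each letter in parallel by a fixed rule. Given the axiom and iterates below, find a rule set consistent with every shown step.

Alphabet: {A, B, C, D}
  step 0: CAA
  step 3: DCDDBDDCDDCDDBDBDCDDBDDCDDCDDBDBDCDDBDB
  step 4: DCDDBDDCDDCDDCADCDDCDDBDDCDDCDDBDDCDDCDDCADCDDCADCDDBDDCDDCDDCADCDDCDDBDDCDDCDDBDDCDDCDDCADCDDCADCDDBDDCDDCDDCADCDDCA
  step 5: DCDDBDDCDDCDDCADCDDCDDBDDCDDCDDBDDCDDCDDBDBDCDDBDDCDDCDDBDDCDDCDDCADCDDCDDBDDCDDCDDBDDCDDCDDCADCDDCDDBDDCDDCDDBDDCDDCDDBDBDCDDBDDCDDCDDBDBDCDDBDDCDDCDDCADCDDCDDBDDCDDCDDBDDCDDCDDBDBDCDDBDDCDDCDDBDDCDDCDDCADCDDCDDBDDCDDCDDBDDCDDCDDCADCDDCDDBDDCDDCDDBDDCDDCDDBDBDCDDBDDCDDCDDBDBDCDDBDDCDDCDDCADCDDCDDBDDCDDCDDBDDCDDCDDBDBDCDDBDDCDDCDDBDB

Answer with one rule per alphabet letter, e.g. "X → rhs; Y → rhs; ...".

A->B, B->DCA, C->DBD, D->DCD

  step 4 ⇒ step 5: DCDDBDDCDDCDDCADCDDCDDBDDCDDCDDBDDCDDCDDCADCDDCADCDDBDDCDDCDDCADCDDCDDBDDCDDCDDBDDCDDCDDCADCDDCADCDDBDDCDDCDDCADCDDCA ⇒ DCD·DBD·DCD·DCD·DCA·DCD·DCD·DBD·DCD·DCD·DBD·DCD·DCD·DBD·B·DCD·DBD·DCD·DCD·DBD·DCD·DCD·DCA·DCD·DCD·DBD·DCD·DCD·DBD·DCD·DCD·DCA·DCD·DCD·DBD·DCD·DCD·DBD·DCD·DCD·DBD·B·DCD·DBD·DCD·DCD·DBD·B·DCD·DBD·DCD·DCD·DCA·DCD·DCD·DBD·DCD·DCD·DBD·DCD·DCD·DBD·B·DCD·DBD·DCD·DCD·DBD·DCD·DCD·DCA·DCD·DCD·DBD·DCD·DCD·DBD·DCD·DCD·DCA·DCD·DCD·DBD·DCD·DCD·DBD·DCD·DCD·DBD·B·DCD·DBD·DCD·DCD·DBD·B·DCD·DBD·DCD·DCD·DCA·DCD·DCD·DBD·DCD·DCD·DBD·DCD·DCD·DBD·B·DCD·DBD·DCD·DCD·DBD·B
    A ↦ B
    B ↦ DCA
    C ↦ DBD
    D ↦ DCD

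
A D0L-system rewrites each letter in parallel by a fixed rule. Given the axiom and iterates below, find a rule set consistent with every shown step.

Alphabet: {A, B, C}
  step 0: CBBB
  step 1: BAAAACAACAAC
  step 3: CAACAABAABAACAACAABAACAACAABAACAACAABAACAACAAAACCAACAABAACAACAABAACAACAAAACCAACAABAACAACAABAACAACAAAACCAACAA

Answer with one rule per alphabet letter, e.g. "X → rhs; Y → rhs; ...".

A->CAA, B->AAC, C->BAA

  step 0 ⇒ step 1: CBBB ⇒ BAA·AAC·AAC·AAC
    B ↦ AAC
    C ↦ BAA
    A ↦ CAA  (constrained at step 1)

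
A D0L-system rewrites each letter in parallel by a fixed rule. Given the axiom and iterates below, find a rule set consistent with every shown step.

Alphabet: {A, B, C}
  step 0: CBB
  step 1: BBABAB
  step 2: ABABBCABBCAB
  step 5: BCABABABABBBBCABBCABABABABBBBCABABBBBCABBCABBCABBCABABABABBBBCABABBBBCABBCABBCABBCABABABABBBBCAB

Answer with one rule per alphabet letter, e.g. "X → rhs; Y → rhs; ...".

A->BC, B->AB, C->BB

  step 1 ⇒ step 2: BBABAB ⇒ AB·AB·BC·AB·BC·AB
    A ↦ BC
    B ↦ AB
  step 0 ⇒ step 1: CBB ⇒ BB·AB·AB
    C ↦ BB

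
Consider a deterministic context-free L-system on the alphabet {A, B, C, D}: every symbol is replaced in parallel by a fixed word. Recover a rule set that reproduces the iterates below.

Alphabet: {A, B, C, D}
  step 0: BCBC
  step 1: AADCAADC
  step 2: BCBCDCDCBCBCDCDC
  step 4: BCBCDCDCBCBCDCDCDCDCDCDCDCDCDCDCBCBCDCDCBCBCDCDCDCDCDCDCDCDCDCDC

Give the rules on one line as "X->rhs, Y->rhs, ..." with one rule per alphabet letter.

  step 1 ⇒ step 2: AADCAADC ⇒ BC·BC·DC·DC·BC·BC·DC·DC
    A ↦ BC
    C ↦ DC
    D ↦ DC
  step 0 ⇒ step 1: BCBC ⇒ AA·DC·AA·DC
    B ↦ AA

A->BC, B->AA, C->DC, D->DC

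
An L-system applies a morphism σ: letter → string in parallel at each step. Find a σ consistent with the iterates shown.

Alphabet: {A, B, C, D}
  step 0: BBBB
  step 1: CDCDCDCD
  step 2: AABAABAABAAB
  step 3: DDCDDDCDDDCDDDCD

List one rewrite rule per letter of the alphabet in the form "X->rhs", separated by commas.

  step 2 ⇒ step 3: AABAABAABAAB ⇒ D·D·CD·D·D·CD·D·D·CD·D·D·CD
    A ↦ D
    B ↦ CD
  step 1 ⇒ step 2: CDCDCDCD ⇒ AA·B·AA·B·AA·B·AA·B
    C ↦ AA
  step 1 ⇒ step 2: CDCDCDCD ⇒ AA·B·AA·B·AA·B·AA·B
    D ↦ B

A->D, B->CD, C->AA, D->B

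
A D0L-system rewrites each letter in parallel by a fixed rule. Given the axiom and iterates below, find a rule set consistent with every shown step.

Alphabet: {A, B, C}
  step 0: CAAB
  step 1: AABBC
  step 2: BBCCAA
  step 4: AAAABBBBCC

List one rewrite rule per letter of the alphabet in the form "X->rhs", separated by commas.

A->B, B->C, C->AA

  step 1 ⇒ step 2: AABBC ⇒ B·B·C·C·AA
    A ↦ B
    B ↦ C
    C ↦ AA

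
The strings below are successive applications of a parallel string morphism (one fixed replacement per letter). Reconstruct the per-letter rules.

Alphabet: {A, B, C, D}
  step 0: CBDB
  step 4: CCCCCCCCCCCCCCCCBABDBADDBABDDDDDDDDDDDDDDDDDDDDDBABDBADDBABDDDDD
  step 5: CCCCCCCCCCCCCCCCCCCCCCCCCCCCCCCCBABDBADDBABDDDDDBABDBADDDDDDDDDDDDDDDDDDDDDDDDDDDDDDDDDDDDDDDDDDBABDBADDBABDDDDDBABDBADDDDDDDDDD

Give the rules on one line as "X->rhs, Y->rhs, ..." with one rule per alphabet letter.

A->BD, B->BA, C->CC, D->DD

  step 4 ⇒ step 5: CCCCCCCCCCCCCCCCBABDBADDBABDDDDDDDDDDDDDDDDDDDDDBABDBADDBABDDDDD ⇒ CC·CC·CC·CC·CC·CC·CC·CC·CC·CC·CC·CC·CC·CC·CC·CC·BA·BD·BA·DD·BA·BD·DD·DD·BA·BD·BA·DD·DD·DD·DD·DD·DD·DD·DD·DD·DD·DD·DD·DD·DD·DD·DD·DD·DD·DD·DD·DD·BA·BD·BA·DD·BA·BD·DD·DD·BA·BD·BA·DD·DD·DD·DD·DD
    A ↦ BD
    B ↦ BA
    C ↦ CC
    D ↦ DD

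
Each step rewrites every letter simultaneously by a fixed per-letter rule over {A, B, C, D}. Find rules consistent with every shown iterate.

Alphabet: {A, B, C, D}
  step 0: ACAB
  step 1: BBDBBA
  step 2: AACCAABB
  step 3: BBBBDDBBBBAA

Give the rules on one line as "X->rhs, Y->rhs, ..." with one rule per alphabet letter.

  step 2 ⇒ step 3: AACCAABB ⇒ BB·BB·D·D·BB·BB·A·A
    A ↦ BB
    B ↦ A
    C ↦ D
  step 1 ⇒ step 2: BBDBBA ⇒ A·A·CC·A·A·BB
    D ↦ CC

A->BB, B->A, C->D, D->CC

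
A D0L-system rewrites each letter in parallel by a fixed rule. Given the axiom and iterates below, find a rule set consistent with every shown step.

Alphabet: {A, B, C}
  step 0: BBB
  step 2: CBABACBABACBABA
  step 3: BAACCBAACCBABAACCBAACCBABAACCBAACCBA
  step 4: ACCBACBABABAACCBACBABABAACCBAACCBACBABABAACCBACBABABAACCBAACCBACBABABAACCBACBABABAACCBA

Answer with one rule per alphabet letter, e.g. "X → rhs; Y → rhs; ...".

A->CBA, B->AC, C->BA

  step 3 ⇒ step 4: BAACCBAACCBABAACCBAACCBABAACCBAACCBA ⇒ AC·CBA·CBA·BA·BA·AC·CBA·CBA·BA·BA·AC·CBA·AC·CBA·CBA·BA·BA·AC·CBA·CBA·BA·BA·AC·CBA·AC·CBA·CBA·BA·BA·AC·CBA·CBA·BA·BA·AC·CBA
    A ↦ CBA
    B ↦ AC
    C ↦ BA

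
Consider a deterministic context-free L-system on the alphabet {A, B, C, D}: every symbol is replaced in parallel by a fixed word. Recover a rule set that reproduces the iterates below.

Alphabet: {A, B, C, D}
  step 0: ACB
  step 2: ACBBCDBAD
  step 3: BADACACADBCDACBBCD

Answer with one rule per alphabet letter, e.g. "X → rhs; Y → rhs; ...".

  step 2 ⇒ step 3: ACBBCDBAD ⇒ B·AD·AC·AC·AD·BCD·AC·B·BCD
    A ↦ B
    B ↦ AC
    C ↦ AD
    D ↦ BCD

A->B, B->AC, C->AD, D->BCD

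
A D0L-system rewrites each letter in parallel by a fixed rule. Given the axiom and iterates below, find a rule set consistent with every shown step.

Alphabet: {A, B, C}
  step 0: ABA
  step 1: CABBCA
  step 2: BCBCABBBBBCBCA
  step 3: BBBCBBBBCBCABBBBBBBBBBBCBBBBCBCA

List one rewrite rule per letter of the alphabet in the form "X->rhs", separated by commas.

A->CA, B->BB, C->BCB

  step 2 ⇒ step 3: BCBCABBBBBCBCA ⇒ BB·BCB·BB·BCB·CA·BB·BB·BB·BB·BB·BCB·BB·BCB·CA
    A ↦ CA
    B ↦ BB
    C ↦ BCB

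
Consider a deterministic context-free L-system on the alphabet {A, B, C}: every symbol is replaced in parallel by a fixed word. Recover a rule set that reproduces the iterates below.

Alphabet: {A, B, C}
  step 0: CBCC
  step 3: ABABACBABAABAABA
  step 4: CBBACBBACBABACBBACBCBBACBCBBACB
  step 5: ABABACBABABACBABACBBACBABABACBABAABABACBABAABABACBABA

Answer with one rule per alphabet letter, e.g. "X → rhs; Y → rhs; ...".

  step 4 ⇒ step 5: CBBACBBACBABACBBACBCBBACBCBBACB ⇒ A·BA·BA·CB·A·BA·BA·CB·A·BA·CB·BA·CB·A·BA·BA·CB·A·BA·A·BA·BA·CB·A·BA·A·BA·BA·CB·A·BA
    A ↦ CB
    B ↦ BA
    C ↦ A

A->CB, B->BA, C->A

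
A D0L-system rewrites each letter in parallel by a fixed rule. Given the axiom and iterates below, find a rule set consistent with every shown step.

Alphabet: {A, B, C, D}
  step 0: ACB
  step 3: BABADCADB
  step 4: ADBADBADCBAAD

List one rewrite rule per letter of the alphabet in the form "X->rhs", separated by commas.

  step 3 ⇒ step 4: BABADCADB ⇒ AD·B·AD·B·A·DC·B·A·AD
    A ↦ B
    B ↦ AD
    C ↦ DC
    D ↦ A

A->B, B->AD, C->DC, D->A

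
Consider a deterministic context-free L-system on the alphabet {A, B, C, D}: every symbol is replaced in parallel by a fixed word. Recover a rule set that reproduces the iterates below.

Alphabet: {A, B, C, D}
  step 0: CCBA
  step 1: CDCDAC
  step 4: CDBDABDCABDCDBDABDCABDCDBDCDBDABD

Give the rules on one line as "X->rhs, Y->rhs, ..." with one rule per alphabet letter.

  step 0 ⇒ step 1: CCBA ⇒ CD·CD·A·C
    A ↦ C
    B ↦ A
    C ↦ CD
    D ↦ BD  (constrained at step 1)

A->C, B->A, C->CD, D->BD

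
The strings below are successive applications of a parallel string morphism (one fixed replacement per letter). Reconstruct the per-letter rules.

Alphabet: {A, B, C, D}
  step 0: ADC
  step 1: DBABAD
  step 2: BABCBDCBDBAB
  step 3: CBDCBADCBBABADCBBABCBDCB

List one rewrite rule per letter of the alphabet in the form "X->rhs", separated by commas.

A->D, B->CB, C->AD, D->BAB

  step 2 ⇒ step 3: BABCBDCBDBAB ⇒ CB·D·CB·AD·CB·BAB·AD·CB·BAB·CB·D·CB
    A ↦ D
    B ↦ CB
    C ↦ AD
    D ↦ BAB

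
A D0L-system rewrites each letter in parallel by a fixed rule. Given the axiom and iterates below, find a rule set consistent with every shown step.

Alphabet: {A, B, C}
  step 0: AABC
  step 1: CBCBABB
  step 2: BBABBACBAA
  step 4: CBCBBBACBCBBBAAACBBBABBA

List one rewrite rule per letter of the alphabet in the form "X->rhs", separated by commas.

A->CB, B->A, C->BB

  step 1 ⇒ step 2: CBCBABB ⇒ BB·A·BB·A·CB·A·A
    A ↦ CB
    B ↦ A
    C ↦ BB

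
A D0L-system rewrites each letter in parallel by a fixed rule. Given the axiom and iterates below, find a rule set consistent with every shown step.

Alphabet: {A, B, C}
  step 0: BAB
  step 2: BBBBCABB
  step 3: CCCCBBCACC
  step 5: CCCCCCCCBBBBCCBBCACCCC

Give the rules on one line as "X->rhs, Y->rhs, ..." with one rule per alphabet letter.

A->CA, B->C, C->BB

  step 2 ⇒ step 3: BBBBCABB ⇒ C·C·C·C·BB·CA·C·C
    A ↦ CA
    B ↦ C
    C ↦ BB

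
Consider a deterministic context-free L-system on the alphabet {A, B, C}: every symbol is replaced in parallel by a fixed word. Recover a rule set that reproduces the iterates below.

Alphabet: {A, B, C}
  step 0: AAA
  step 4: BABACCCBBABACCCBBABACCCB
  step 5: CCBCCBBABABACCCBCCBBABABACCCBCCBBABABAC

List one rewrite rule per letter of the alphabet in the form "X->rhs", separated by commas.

  step 4 ⇒ step 5: BABACCCBBABACCCBBABACCCB ⇒ C·CB·C·CB·BA·BA·BA·C·C·CB·C·CB·BA·BA·BA·C·C·CB·C·CB·BA·BA·BA·C
    A ↦ CB
    B ↦ C
    C ↦ BA

A->CB, B->C, C->BA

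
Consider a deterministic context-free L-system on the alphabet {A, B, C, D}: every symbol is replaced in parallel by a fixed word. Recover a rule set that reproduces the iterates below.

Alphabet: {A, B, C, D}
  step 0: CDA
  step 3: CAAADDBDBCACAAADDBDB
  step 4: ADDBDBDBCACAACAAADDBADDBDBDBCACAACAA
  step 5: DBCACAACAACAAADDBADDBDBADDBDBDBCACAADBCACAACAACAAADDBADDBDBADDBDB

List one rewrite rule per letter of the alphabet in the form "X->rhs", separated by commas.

  step 4 ⇒ step 5: ADDBDBDBCACAACAAADDBADDBDBDBCACAACAA ⇒ DB·CA·CA·A·CA·A·CA·A·AD·DB·AD·DB·DB·AD·DB·DB·DB·CA·CA·A·DB·CA·CA·A·CA·A·CA·A·AD·DB·AD·DB·DB·AD·DB·DB
    A ↦ DB
    B ↦ A
    C ↦ AD
    D ↦ CA

A->DB, B->A, C->AD, D->CA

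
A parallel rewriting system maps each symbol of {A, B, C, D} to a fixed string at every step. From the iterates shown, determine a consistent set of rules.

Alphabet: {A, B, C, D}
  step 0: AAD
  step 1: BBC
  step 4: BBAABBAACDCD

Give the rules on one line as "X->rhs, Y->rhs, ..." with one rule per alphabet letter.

  step 0 ⇒ step 1: AAD ⇒ B·B·C
    A ↦ B
    D ↦ C
    B ↦ CD  (constrained at step 1)
    C ↦ AA  (constrained at step 1)

A->B, B->CD, C->AA, D->C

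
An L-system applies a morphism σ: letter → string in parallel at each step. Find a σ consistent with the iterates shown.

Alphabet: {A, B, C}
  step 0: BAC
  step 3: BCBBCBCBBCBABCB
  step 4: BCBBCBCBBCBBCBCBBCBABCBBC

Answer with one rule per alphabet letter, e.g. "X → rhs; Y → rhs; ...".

A->BA, B->BC, C->B

  step 3 ⇒ step 4: BCBBCBCBBCBABCB ⇒ BC·B·BC·BC·B·BC·B·BC·BC·B·BC·BA·BC·B·BC
    A ↦ BA
    B ↦ BC
    C ↦ B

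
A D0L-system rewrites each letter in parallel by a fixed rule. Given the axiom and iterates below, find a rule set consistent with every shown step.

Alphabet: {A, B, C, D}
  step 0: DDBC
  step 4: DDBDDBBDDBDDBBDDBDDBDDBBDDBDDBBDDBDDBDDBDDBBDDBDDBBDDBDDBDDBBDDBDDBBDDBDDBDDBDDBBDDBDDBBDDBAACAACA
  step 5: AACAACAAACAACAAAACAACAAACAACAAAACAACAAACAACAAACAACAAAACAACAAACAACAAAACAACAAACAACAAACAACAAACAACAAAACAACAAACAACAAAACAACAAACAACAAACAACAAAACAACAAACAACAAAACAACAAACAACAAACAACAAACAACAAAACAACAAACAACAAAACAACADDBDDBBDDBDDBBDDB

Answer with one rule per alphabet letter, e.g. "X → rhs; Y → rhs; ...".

A->DDB, B->A, C->B, D->AAC

  step 4 ⇒ step 5: DDBDDBBDDBDDBBDDBDDBDDBBDDBDDBBDDBDDBDDBDDBBDDBDDBBDDBDDBDDBBDDBDDBBDDBDDBDDBDDBBDDBDDBBDDBAACAACA ⇒ AAC·AAC·A·AAC·AAC·A·A·AAC·AAC·A·AAC·AAC·A·A·AAC·AAC·A·AAC·AAC·A·AAC·AAC·A·A·AAC·AAC·A·AAC·AAC·A·A·AAC·AAC·A·AAC·AAC·A·AAC·AAC·A·AAC·AAC·A·A·AAC·AAC·A·AAC·AAC·A·A·AAC·AAC·A·AAC·AAC·A·AAC·AAC·A·A·AAC·AAC·A·AAC·AAC·A·A·AAC·AAC·A·AAC·AAC·A·AAC·AAC·A·AAC·AAC·A·A·AAC·AAC·A·AAC·AAC·A·A·AAC·AAC·A·DDB·DDB·B·DDB·DDB·B·DDB
    A ↦ DDB
    B ↦ A
    C ↦ B
    D ↦ AAC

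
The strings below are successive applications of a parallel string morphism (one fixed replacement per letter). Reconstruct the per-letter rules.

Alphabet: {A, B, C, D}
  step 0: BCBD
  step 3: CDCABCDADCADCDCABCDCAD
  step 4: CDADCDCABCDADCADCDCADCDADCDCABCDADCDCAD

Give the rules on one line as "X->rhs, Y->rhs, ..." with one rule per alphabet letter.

A->C, B->AB, C->CD, D->AD

  step 3 ⇒ step 4: CDCABCDADCADCDCABCDCAD ⇒ CD·AD·CD·C·AB·CD·AD·C·AD·CD·C·AD·CD·AD·CD·C·AB·CD·AD·CD·C·AD
    A ↦ C
    B ↦ AB
    C ↦ CD
    D ↦ AD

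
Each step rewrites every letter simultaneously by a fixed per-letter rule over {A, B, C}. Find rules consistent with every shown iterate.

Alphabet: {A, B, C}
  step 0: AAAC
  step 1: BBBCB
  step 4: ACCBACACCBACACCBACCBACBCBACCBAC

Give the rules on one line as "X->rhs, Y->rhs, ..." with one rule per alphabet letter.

A->B, B->AC, C->CB

  step 0 ⇒ step 1: AAAC ⇒ B·B·B·CB
    A ↦ B
    C ↦ CB
    B ↦ AC  (constrained at step 1)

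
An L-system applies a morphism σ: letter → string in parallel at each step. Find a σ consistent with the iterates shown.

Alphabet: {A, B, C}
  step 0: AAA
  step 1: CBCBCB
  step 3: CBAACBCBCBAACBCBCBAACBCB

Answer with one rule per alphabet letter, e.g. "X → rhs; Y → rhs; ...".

A->CB, B->AA, C->AB

  step 0 ⇒ step 1: AAA ⇒ CB·CB·CB
    A ↦ CB
    B ↦ AA  (constrained at step 1)
    C ↦ AB  (constrained at step 1)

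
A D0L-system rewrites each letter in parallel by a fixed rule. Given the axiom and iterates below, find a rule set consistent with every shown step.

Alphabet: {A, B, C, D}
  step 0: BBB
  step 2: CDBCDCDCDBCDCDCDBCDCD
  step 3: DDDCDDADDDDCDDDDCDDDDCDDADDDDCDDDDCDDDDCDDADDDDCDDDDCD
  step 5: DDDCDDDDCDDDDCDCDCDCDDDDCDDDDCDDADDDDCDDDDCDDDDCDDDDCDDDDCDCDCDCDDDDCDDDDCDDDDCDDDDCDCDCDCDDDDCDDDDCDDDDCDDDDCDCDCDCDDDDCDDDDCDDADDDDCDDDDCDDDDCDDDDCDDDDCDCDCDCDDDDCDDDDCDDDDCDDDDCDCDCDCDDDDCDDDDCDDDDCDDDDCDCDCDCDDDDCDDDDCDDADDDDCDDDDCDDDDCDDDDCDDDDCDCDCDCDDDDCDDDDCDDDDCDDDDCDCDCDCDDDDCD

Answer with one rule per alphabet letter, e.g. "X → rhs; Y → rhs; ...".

  step 2 ⇒ step 3: CDBCDCDCDBCDCDCDBCDCD ⇒ DDD·CD·DAD·DDD·CD·DDD·CD·DDD·CD·DAD·DDD·CD·DDD·CD·DDD·CD·DAD·DDD·CD·DDD·CD
    B ↦ DAD
    C ↦ DDD
    D ↦ CD
    A ↦ BCD  (constrained at step 3)

A->BCD, B->DAD, C->DDD, D->CD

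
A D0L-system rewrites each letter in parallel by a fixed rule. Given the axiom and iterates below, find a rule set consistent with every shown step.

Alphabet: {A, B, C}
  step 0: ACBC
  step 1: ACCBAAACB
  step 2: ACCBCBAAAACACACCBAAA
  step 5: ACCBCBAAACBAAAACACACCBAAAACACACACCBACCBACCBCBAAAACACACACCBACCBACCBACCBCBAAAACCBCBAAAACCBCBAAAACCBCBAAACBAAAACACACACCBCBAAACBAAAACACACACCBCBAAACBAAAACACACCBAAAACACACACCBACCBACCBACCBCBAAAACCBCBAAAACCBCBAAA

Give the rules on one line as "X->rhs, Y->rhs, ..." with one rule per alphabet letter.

  step 1 ⇒ step 2: ACCBAAACB ⇒ AC·CB·CB·AAA·AC·AC·AC·CB·AAA
    A ↦ AC
    B ↦ AAA
    C ↦ CB

A->AC, B->AAA, C->CB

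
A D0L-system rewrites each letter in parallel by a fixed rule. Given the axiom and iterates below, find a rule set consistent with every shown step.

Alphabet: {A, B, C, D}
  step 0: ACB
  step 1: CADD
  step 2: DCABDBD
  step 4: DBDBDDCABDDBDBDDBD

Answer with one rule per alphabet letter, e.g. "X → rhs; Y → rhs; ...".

  step 1 ⇒ step 2: CADD ⇒ D·CA·BD·BD
    A ↦ CA
    C ↦ D
    D ↦ BD
  step 0 ⇒ step 1: ACB ⇒ CA·D·D
    B ↦ D

A->CA, B->D, C->D, D->BD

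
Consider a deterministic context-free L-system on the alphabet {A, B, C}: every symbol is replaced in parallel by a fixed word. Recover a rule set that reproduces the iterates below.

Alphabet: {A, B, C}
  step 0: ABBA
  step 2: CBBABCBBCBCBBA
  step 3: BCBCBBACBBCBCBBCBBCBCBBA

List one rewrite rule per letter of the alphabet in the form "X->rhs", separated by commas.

  step 2 ⇒ step 3: CBBABCBBCBCBBA ⇒ B·CB·CB·BA·CB·B·CB·CB·B·CB·B·CB·CB·BA
    A ↦ BA
    B ↦ CB
    C ↦ B

A->BA, B->CB, C->B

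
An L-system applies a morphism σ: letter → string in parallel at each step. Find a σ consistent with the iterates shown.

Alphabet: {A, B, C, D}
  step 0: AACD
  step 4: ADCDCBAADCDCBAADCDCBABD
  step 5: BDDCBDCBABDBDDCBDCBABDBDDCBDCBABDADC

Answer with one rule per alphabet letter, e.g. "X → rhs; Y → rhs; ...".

  step 4 ⇒ step 5: ADCDCBAADCDCBAADCDCBABD ⇒ BD·DC·B·DC·B·A·BD·BD·DC·B·DC·B·A·BD·BD·DC·B·DC·B·A·BD·A·DC
    A ↦ BD
    B ↦ A
    C ↦ B
    D ↦ DC

A->BD, B->A, C->B, D->DC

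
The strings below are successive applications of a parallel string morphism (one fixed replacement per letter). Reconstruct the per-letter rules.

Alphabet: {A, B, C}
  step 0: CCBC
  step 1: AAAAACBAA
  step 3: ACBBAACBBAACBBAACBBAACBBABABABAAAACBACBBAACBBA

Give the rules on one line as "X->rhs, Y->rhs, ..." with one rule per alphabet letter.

  step 0 ⇒ step 1: CCBC ⇒ AA·AA·ACB·AA
    B ↦ ACB
    C ↦ AA
    A ↦ BA  (constrained at step 1)

A->BA, B->ACB, C->AA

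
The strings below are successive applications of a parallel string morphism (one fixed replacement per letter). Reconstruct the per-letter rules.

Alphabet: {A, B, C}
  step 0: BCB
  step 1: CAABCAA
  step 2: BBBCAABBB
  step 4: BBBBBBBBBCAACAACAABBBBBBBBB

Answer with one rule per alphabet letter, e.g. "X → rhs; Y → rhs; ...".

A->B, B->CAA, C->B

  step 1 ⇒ step 2: CAABCAA ⇒ B·B·B·CAA·B·B·B
    A ↦ B
    B ↦ CAA
    C ↦ B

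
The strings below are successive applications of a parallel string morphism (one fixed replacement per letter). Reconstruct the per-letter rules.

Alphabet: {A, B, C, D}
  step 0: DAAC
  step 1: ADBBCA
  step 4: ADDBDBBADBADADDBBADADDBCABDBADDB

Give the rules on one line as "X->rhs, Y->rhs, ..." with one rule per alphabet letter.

A->B, B->DB, C->CA, D->AD

  step 0 ⇒ step 1: DAAC ⇒ AD·B·B·CA
    A ↦ B
    C ↦ CA
    D ↦ AD
    B ↦ DB  (constrained at step 1)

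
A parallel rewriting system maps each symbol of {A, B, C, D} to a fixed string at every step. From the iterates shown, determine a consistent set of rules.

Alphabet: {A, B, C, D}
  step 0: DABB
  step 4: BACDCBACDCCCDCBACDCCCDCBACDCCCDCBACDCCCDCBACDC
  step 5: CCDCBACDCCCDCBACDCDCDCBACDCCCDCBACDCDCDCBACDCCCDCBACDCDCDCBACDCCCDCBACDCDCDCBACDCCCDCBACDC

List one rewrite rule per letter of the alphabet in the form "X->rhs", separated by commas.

  step 4 ⇒ step 5: BACDCBACDCCCDCBACDCCCDCBACDCCCDCBACDCCCDCBACDC ⇒ C·C·DC·BAC·DC·C·C·DC·BAC·DC·DC·DC·BAC·DC·C·C·DC·BAC·DC·DC·DC·BAC·DC·C·C·DC·BAC·DC·DC·DC·BAC·DC·C·C·DC·BAC·DC·DC·DC·BAC·DC·C·C·DC·BAC·DC
    A ↦ C
    B ↦ C
    C ↦ DC
    D ↦ BAC

A->C, B->C, C->DC, D->BAC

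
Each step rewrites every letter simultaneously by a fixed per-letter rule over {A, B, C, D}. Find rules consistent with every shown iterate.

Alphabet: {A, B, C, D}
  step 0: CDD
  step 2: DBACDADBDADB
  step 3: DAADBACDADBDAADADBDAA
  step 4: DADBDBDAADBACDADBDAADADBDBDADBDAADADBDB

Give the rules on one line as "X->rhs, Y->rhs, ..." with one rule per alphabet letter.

A->DB, B->A, C->AC, D->DA

  step 3 ⇒ step 4: DAADBACDADBDAADADBDAA ⇒ DA·DB·DB·DA·A·DB·AC·DA·DB·DA·A·DA·DB·DB·DA·DB·DA·A·DA·DB·DB
    A ↦ DB
    B ↦ A
    C ↦ AC
    D ↦ DA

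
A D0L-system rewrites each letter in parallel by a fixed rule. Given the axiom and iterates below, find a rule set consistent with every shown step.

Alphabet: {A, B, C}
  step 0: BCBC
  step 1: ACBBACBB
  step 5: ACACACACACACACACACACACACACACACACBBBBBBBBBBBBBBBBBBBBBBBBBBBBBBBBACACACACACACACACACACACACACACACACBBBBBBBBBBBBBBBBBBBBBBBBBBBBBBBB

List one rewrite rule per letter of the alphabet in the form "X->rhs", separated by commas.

A->BB, B->AC, C->BB

  step 0 ⇒ step 1: BCBC ⇒ AC·BB·AC·BB
    B ↦ AC
    C ↦ BB
    A ↦ BB  (constrained at step 1)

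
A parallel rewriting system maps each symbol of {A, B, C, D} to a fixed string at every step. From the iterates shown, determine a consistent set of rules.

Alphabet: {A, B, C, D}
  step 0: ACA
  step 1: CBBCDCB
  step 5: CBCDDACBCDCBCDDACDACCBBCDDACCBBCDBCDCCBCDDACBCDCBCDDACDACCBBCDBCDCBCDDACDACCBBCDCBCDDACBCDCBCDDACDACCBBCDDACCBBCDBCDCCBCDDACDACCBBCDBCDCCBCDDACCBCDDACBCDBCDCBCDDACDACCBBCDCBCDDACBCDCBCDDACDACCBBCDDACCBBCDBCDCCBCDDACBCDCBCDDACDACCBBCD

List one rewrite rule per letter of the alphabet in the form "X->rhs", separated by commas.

A->CB, B->C, C->BCD, D->DAC

  step 0 ⇒ step 1: ACA ⇒ CB·BCD·CB
    A ↦ CB
    C ↦ BCD
    B ↦ C  (constrained at step 1)
    D ↦ DAC  (constrained at step 1)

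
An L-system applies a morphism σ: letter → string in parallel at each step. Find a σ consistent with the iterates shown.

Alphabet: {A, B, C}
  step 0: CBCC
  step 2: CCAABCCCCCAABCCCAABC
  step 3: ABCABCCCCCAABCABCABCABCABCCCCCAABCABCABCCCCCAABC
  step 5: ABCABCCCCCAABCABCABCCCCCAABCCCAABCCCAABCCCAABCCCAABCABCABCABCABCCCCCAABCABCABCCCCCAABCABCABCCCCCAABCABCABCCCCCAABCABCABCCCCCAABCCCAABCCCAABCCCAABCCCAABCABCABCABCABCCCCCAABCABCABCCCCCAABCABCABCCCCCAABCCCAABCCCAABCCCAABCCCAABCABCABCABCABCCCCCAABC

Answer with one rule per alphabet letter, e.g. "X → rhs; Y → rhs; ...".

  step 2 ⇒ step 3: CCAABCCCCCAABCCCAABC ⇒ ABC·ABC·CC·CC·A·ABC·ABC·ABC·ABC·ABC·CC·CC·A·ABC·ABC·ABC·CC·CC·A·ABC
    A ↦ CC
    B ↦ A
    C ↦ ABC

A->CC, B->A, C->ABC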